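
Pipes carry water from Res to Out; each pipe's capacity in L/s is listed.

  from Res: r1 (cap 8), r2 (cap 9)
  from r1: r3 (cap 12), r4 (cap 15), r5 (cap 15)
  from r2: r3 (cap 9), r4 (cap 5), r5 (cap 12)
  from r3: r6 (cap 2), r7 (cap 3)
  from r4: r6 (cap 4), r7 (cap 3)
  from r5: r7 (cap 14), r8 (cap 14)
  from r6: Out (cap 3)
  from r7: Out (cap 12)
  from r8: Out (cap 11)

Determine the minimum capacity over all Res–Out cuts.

Augment Res→r1→r3→r6→Out: bottleneck 2, flow now 2.
Augment Res→r1→r3→r7→Out: bottleneck 3, flow now 5.
Augment Res→r1→r4→r6→Out: bottleneck 1, flow now 6.
Augment Res→r1→r4→r7→Out: bottleneck 2, flow now 8.
Augment Res→r2→r4→r7→Out: bottleneck 1, flow now 9.
Augment Res→r2→r5→r7→Out: bottleneck 6, flow now 15.
Augment Res→r2→r5→r8→Out: bottleneck 2, flow now 17.
No augmenting path remains; maximum flow = 17.
By max-flow min-cut, the minimum cut capacity equals the max flow.
In the residual graph, reachable from Res: {Res}.
Min-cut edges: Res→r1 (8), Res→r2 (9); capacity 8 + 9 = 17.

17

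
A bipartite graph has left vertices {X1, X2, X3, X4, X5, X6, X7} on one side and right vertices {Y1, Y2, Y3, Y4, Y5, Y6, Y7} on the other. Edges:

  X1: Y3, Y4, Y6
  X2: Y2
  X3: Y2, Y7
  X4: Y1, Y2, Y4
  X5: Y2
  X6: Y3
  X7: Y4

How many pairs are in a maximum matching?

6

Unit-capacity flow: source→left, listed edges, right→sink; max matching = max flow.
Augmenting path X1→Y3 (+1); matched 1.
Augmenting path X2→Y2 (+1); matched 2.
Augmenting path X3→Y7 (+1); matched 3.
Augmenting path X4→Y1 (+1); matched 4.
Augmenting path X7→Y4 (+1); matched 5.
Augmenting path X6→Y3→X1→Y6 (+1); matched 6.
No augmenting path remains; maximum matching = 6.
König certificate: {X1, X3, X4, X6, X7, Y2} is a vertex cover of size 6 (every listed pair touches it), so no matching can be larger.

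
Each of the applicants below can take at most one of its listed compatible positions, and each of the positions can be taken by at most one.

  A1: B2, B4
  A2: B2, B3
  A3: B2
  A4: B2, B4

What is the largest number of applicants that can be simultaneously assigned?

3

Unit-capacity flow: source→left, listed edges, right→sink; max matching = max flow.
Augmenting path A1→B2 (+1); matched 1.
Augmenting path A2→B3 (+1); matched 2.
Augmenting path A4→B4 (+1); matched 3.
No augmenting path remains; maximum matching = 3.
König certificate: {A2, B2, B4} is a vertex cover of size 3 (every listed pair touches it), so no matching can be larger.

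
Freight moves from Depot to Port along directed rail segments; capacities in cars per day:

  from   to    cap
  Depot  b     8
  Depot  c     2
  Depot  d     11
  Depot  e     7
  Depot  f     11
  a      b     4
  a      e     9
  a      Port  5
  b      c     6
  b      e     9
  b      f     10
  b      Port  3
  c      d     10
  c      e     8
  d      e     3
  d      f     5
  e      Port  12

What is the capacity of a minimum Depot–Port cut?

15

Augment Depot→b→Port: bottleneck 3, flow now 3.
Augment Depot→e→Port: bottleneck 7, flow now 10.
Augment Depot→b→e→Port: bottleneck 5, flow now 15.
No augmenting path remains; maximum flow = 15.
By max-flow min-cut, the minimum cut capacity equals the max flow.
In the residual graph, reachable from Depot: {Depot, b, c, d, e, f}.
Min-cut edges: b→Port (3), e→Port (12); capacity 3 + 12 = 15.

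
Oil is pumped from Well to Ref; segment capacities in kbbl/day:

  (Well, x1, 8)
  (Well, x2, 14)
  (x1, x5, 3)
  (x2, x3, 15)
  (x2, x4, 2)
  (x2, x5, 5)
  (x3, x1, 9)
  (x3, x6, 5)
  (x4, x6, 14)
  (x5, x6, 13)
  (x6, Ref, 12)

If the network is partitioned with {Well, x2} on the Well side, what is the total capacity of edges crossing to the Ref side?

Edges leaving {Well, x2}: Well→x1 (8), x2→x3 (15), x2→x4 (2), x2→x5 (5).
Cut capacity = 8 + 15 + 2 + 5 = 30.

30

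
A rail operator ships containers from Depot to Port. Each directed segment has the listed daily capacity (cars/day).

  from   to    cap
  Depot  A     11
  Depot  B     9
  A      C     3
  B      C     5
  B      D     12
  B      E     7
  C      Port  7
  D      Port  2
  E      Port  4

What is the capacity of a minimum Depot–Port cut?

12

Augment Depot→A→C→Port: bottleneck 3, flow now 3.
Augment Depot→B→C→Port: bottleneck 4, flow now 7.
Augment Depot→B→D→Port: bottleneck 2, flow now 9.
Augment Depot→B→E→Port: bottleneck 3, flow now 12.
No augmenting path remains; maximum flow = 12.
By max-flow min-cut, the minimum cut capacity equals the max flow.
In the residual graph, reachable from Depot: {Depot, A}.
Min-cut edges: Depot→B (9), A→C (3); capacity 9 + 3 = 12.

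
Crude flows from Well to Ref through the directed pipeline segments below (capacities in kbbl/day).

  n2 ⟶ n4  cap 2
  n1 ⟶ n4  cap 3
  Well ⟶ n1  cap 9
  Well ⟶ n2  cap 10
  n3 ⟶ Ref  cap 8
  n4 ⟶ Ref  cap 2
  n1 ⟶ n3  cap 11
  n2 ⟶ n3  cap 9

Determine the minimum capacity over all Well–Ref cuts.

10

Augment Well→n1→n3→Ref: bottleneck 8, flow now 8.
Augment Well→n1→n4→Ref: bottleneck 1, flow now 9.
Augment Well→n2→n4→Ref: bottleneck 1, flow now 10.
No augmenting path remains; maximum flow = 10.
By max-flow min-cut, the minimum cut capacity equals the max flow.
In the residual graph, reachable from Well: {Well, n1, n2, n3, n4}.
Min-cut edges: n3→Ref (8), n4→Ref (2); capacity 8 + 2 = 10.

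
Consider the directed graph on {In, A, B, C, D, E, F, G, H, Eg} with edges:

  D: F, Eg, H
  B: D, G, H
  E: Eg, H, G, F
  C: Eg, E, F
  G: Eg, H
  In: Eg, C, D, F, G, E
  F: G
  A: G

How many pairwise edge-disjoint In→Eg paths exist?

Assign every edge capacity 1; by Menger, the answer equals the max flow.
Path In→Eg (+1); total 1.
Path In→C→Eg (+1); total 2.
Path In→D→Eg (+1); total 3.
Path In→E→Eg (+1); total 4.
Path In→G→Eg (+1); total 5.
No residual In→Eg path; max flow = 5.
Certifying cut of size 5: {G→Eg, In→C, In→D, In→E, In→Eg}.

5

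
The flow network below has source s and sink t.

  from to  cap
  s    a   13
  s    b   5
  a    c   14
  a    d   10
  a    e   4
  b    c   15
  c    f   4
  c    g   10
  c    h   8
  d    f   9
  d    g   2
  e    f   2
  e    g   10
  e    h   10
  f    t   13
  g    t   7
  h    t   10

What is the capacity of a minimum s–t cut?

Augment s→a→c→f→t: bottleneck 4, flow now 4.
Augment s→a→c→g→t: bottleneck 7, flow now 11.
Augment s→a→c→h→t: bottleneck 2, flow now 13.
Augment s→b→c→h→t: bottleneck 5, flow now 18.
No augmenting path remains; maximum flow = 18.
By max-flow min-cut, the minimum cut capacity equals the max flow.
In the residual graph, reachable from s: {s}.
Min-cut edges: s→a (13), s→b (5); capacity 13 + 5 = 18.

18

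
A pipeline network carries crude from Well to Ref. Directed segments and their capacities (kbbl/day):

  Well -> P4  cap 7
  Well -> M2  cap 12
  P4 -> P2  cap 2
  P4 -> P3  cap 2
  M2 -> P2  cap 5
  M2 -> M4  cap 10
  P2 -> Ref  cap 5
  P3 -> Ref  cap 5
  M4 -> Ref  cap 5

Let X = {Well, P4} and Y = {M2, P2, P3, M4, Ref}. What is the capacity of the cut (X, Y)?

Edges leaving {Well, P4}: Well→M2 (12), P4→P2 (2), P4→P3 (2).
Cut capacity = 12 + 2 + 2 = 16.

16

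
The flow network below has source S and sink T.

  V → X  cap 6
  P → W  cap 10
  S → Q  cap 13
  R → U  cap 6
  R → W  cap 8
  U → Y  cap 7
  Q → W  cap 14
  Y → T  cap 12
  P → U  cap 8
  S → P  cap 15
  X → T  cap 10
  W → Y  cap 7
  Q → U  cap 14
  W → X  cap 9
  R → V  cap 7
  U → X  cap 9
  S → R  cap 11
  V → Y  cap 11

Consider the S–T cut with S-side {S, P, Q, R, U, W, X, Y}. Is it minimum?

Given cut capacity: 7 + 10 + 12 = 29.
Augment S→P→U→X→T: bottleneck 8, flow now 8.
Augment S→P→W→X→T: bottleneck 2, flow now 10.
Augment S→P→W→Y→T: bottleneck 5, flow now 15.
Augment S→Q→U→Y→T: bottleneck 7, flow now 22.
No augmenting path remains; maximum flow = 22.
In the residual graph, reachable from S: {S, P, Q, R, U, V, W, X, Y}.
Min-cut edges: X→T (10), Y→T (12); capacity 10 + 12 = 22.
Cut capacity 29 exceeds the max flow 22, so it is not minimum.

No — its capacity is 29, but the minimum cut has capacity 22.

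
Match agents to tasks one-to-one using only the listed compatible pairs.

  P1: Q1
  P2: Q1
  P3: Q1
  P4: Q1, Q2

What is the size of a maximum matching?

2

Unit-capacity flow: source→left, listed edges, right→sink; max matching = max flow.
Augmenting path P1→Q1 (+1); matched 1.
Augmenting path P4→Q2 (+1); matched 2.
No augmenting path remains; maximum matching = 2.
König certificate: {P4, Q1} is a vertex cover of size 2 (every listed pair touches it), so no matching can be larger.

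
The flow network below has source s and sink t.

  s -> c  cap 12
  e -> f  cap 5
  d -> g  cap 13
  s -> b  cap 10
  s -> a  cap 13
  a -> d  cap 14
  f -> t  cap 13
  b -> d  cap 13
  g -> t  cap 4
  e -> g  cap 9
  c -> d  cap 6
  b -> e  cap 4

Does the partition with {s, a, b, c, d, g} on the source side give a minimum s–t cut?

Given cut capacity: 4 + 4 = 8.
Augment s→a→d→g→t: bottleneck 4, flow now 4.
Augment s→b→e→f→t: bottleneck 4, flow now 8.
No augmenting path remains; maximum flow = 8.
Cut capacity 8 equals the max flow, so it is a minimum cut.

Yes — it is a minimum cut (capacity 8).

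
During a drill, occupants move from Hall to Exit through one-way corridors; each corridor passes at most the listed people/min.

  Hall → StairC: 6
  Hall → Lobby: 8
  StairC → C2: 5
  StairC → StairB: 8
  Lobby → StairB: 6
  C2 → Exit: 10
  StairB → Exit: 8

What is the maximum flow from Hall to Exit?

12

Augment Hall→StairC→C2→Exit: bottleneck 5, flow now 5.
Augment Hall→StairC→StairB→Exit: bottleneck 1, flow now 6.
Augment Hall→Lobby→StairB→Exit: bottleneck 6, flow now 12.
No augmenting path remains; maximum flow = 12.
In the residual graph, reachable from Hall: {Hall, Lobby}.
Min-cut edges: Hall→StairC (6), Lobby→StairB (6); capacity 6 + 6 = 12.
This cut is saturated, so no flow can exceed 12.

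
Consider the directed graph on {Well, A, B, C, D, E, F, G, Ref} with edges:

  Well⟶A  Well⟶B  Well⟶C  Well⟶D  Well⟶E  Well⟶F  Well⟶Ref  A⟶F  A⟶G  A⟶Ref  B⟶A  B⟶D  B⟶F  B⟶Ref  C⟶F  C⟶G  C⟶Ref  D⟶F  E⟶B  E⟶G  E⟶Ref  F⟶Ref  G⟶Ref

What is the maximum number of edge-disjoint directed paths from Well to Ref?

Assign every edge capacity 1; by Menger, the answer equals the max flow.
Path Well→Ref (+1); total 1.
Path Well→A→Ref (+1); total 2.
Path Well→B→Ref (+1); total 3.
Path Well→C→Ref (+1); total 4.
Path Well→E→Ref (+1); total 5.
Path Well→F→Ref (+1); total 6.
No residual Well→Ref path; max flow = 6.
Certifying cut of size 6: {F→Ref, Well→A, Well→B, Well→C, Well→E, Well→Ref}.

6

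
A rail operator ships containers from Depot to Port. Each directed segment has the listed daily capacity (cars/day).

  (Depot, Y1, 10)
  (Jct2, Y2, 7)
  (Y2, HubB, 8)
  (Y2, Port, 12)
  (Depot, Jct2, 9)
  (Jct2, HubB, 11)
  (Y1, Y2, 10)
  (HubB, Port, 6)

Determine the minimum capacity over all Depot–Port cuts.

Augment Depot→Y1→Y2→Port: bottleneck 10, flow now 10.
Augment Depot→Jct2→Y2→Port: bottleneck 2, flow now 12.
Augment Depot→Jct2→HubB→Port: bottleneck 6, flow now 18.
No augmenting path remains; maximum flow = 18.
By max-flow min-cut, the minimum cut capacity equals the max flow.
In the residual graph, reachable from Depot: {Depot, Y1, Jct2, Y2, HubB}.
Min-cut edges: Y2→Port (12), HubB→Port (6); capacity 12 + 6 = 18.

18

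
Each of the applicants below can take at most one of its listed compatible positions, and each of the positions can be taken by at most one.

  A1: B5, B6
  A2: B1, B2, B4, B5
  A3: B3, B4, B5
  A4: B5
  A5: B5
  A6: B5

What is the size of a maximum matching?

Unit-capacity flow: source→left, listed edges, right→sink; max matching = max flow.
Augmenting path A1→B5 (+1); matched 1.
Augmenting path A2→B1 (+1); matched 2.
Augmenting path A3→B3 (+1); matched 3.
Augmenting path A4→B5→A1→B6 (+1); matched 4.
No augmenting path remains; maximum matching = 4.
König certificate: {A1, A2, A3, B5} is a vertex cover of size 4 (every listed pair touches it), so no matching can be larger.

4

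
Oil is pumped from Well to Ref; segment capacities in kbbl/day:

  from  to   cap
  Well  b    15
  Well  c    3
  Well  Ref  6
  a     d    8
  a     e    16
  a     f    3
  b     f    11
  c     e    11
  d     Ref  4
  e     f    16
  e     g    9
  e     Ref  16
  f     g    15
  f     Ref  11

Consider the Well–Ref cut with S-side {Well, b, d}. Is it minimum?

Given cut capacity: 3 + 6 + 11 + 4 = 24.
Augment Well→Ref: bottleneck 6, flow now 6.
Augment Well→b→f→Ref: bottleneck 11, flow now 17.
Augment Well→c→e→Ref: bottleneck 3, flow now 20.
No augmenting path remains; maximum flow = 20.
In the residual graph, reachable from Well: {Well, b}.
Min-cut edges: Well→c (3), Well→Ref (6), b→f (11); capacity 3 + 6 + 11 = 20.
Cut capacity 24 exceeds the max flow 20, so it is not minimum.

No — its capacity is 24, but the minimum cut has capacity 20.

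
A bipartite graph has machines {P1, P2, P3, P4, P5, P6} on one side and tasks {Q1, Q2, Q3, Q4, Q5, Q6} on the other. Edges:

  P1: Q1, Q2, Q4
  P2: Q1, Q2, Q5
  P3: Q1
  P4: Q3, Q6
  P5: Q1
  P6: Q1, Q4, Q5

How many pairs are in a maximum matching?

Unit-capacity flow: source→left, listed edges, right→sink; max matching = max flow.
Augmenting path P1→Q1 (+1); matched 1.
Augmenting path P2→Q2 (+1); matched 2.
Augmenting path P4→Q3 (+1); matched 3.
Augmenting path P6→Q4 (+1); matched 4.
Augmenting path P3→Q1→P1→Q2→P2→Q5 (+1); matched 5.
No augmenting path remains; maximum matching = 5.
König certificate: {P1, P2, P4, P6, Q1} is a vertex cover of size 5 (every listed pair touches it), so no matching can be larger.

5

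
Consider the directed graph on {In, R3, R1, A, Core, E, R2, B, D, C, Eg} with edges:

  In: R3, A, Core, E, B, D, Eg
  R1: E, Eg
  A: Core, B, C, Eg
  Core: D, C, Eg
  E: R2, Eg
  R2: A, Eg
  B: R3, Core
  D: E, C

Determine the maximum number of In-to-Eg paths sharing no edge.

Assign every edge capacity 1; by Menger, the answer equals the max flow.
Path In→Eg (+1); total 1.
Path In→A→Eg (+1); total 2.
Path In→Core→Eg (+1); total 3.
Path In→E→Eg (+1); total 4.
Path In→D→E→R2→Eg (+1); total 5.
No residual In→Eg path; max flow = 5.
Certifying cut of size 5: {Core→Eg, D→E, In→A, In→E, In→Eg}.

5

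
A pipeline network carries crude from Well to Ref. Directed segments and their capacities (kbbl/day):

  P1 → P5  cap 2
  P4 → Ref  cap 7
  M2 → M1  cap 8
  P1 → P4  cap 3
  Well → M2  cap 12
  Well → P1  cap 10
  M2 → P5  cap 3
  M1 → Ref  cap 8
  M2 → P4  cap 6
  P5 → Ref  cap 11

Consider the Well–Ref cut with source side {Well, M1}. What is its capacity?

30

Edges leaving {Well, M1}: Well→P1 (10), Well→M2 (12), M1→Ref (8).
Cut capacity = 10 + 12 + 8 = 30.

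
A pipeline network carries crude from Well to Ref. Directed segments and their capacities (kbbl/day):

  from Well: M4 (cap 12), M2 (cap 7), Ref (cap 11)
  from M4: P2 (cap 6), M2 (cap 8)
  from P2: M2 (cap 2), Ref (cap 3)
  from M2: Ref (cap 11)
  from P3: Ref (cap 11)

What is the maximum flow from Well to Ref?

Augment Well→Ref: bottleneck 11, flow now 11.
Augment Well→M2→Ref: bottleneck 7, flow now 18.
Augment Well→M4→P2→Ref: bottleneck 3, flow now 21.
Augment Well→M4→M2→Ref: bottleneck 4, flow now 25.
No augmenting path remains; maximum flow = 25.
In the residual graph, reachable from Well: {Well, M4, P2, M2}.
Min-cut edges: Well→Ref (11), P2→Ref (3), M2→Ref (11); capacity 11 + 3 + 11 = 25.
This cut is saturated, so no flow can exceed 25.

25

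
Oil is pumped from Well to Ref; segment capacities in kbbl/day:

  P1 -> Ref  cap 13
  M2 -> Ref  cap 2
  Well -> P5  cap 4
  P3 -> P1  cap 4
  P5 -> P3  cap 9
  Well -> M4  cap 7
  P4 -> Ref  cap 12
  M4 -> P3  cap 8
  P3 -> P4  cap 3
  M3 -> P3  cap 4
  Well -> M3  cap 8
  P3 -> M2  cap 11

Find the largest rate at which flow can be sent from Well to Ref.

9

Augment Well→M3→P3→P4→Ref: bottleneck 3, flow now 3.
Augment Well→M3→P3→P1→Ref: bottleneck 1, flow now 4.
Augment Well→M4→P3→P1→Ref: bottleneck 3, flow now 7.
Augment Well→M4→P3→M2→Ref: bottleneck 2, flow now 9.
No augmenting path remains; maximum flow = 9.
In the residual graph, reachable from Well: {Well, M3, M4, P5, P3, M2}.
Min-cut edges: P3→P4 (3), P3→P1 (4), M2→Ref (2); capacity 3 + 4 + 2 = 9.
This cut is saturated, so no flow can exceed 9.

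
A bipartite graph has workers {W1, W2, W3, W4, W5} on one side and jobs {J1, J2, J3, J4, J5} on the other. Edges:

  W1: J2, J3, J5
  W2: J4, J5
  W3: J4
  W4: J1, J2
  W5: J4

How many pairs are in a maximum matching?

4

Unit-capacity flow: source→left, listed edges, right→sink; max matching = max flow.
Augmenting path W1→J2 (+1); matched 1.
Augmenting path W2→J4 (+1); matched 2.
Augmenting path W4→J1 (+1); matched 3.
Augmenting path W3→J4→W2→J5 (+1); matched 4.
No augmenting path remains; maximum matching = 4.
König certificate: {W1, W2, W4, J4} is a vertex cover of size 4 (every listed pair touches it), so no matching can be larger.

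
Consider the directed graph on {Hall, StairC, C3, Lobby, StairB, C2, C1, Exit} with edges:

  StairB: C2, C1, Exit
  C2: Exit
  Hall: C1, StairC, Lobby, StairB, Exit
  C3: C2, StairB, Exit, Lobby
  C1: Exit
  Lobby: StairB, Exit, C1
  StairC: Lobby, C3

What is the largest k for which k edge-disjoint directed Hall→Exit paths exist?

Assign every edge capacity 1; by Menger, the answer equals the max flow.
Path Hall→Exit (+1); total 1.
Path Hall→Lobby→Exit (+1); total 2.
Path Hall→StairB→Exit (+1); total 3.
Path Hall→C1→Exit (+1); total 4.
Path Hall→StairC→C3→Exit (+1); total 5.
No residual Hall→Exit path; max flow = 5.
Certifying cut of size 5: {Hall→C1, Hall→Exit, Hall→Lobby, Hall→StairB, Hall→StairC}.

5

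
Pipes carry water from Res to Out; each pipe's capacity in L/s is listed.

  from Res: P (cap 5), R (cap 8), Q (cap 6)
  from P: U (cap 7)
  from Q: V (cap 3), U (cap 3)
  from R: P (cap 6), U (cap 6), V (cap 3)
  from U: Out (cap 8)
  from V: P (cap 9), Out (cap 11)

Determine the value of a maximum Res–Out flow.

Augment Res→P→U→Out: bottleneck 5, flow now 5.
Augment Res→Q→U→Out: bottleneck 3, flow now 8.
Augment Res→Q→V→Out: bottleneck 3, flow now 11.
Augment Res→R→V→Out: bottleneck 3, flow now 14.
No augmenting path remains; maximum flow = 14.
In the residual graph, reachable from Res: {Res, P, Q, R, U}.
Min-cut edges: Q→V (3), R→V (3), U→Out (8); capacity 3 + 3 + 8 = 14.
This cut is saturated, so no flow can exceed 14.

14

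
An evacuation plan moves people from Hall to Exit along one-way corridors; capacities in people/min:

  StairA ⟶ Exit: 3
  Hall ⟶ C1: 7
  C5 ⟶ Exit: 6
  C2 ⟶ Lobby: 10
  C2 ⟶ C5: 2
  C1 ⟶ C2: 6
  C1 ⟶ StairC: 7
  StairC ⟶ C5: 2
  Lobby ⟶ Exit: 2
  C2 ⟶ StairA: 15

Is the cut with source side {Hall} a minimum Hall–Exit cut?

Given cut capacity: 7 = 7.
Augment Hall→C1→StairC→C5→Exit: bottleneck 2, flow now 2.
Augment Hall→C1→C2→C5→Exit: bottleneck 2, flow now 4.
Augment Hall→C1→C2→StairA→Exit: bottleneck 3, flow now 7.
No augmenting path remains; maximum flow = 7.
Cut capacity 7 equals the max flow, so it is a minimum cut.

Yes — it is a minimum cut (capacity 7).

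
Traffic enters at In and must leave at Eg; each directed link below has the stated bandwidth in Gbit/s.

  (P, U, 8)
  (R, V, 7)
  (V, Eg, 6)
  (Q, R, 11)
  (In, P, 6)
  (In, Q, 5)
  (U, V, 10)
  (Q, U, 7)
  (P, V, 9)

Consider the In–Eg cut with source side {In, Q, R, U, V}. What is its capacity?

12

Edges leaving {In, Q, R, U, V}: In→P (6), V→Eg (6).
Cut capacity = 6 + 6 = 12.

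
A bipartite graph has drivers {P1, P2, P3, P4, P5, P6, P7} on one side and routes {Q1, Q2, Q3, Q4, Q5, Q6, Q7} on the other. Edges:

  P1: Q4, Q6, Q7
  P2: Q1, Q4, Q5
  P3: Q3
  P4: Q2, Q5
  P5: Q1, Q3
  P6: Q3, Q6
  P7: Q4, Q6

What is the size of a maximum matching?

Unit-capacity flow: source→left, listed edges, right→sink; max matching = max flow.
Augmenting path P1→Q4 (+1); matched 1.
Augmenting path P2→Q1 (+1); matched 2.
Augmenting path P3→Q3 (+1); matched 3.
Augmenting path P4→Q2 (+1); matched 4.
Augmenting path P6→Q6 (+1); matched 5.
Augmenting path P5→Q1→P2→Q5 (+1); matched 6.
Augmenting path P7→Q4→P1→Q7 (+1); matched 7.
No augmenting path remains; maximum matching = 7.
König certificate: {P1, P2, P3, P4, P5, P6, P7} is a vertex cover of size 7 (every listed pair touches it), so no matching can be larger.

7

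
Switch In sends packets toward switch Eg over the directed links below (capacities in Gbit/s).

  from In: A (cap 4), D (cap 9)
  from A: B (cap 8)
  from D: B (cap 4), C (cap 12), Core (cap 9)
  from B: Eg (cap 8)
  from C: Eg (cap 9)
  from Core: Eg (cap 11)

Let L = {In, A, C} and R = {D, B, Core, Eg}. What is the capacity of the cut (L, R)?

Edges leaving {In, A, C}: In→D (9), A→B (8), C→Eg (9).
Cut capacity = 9 + 8 + 9 = 26.

26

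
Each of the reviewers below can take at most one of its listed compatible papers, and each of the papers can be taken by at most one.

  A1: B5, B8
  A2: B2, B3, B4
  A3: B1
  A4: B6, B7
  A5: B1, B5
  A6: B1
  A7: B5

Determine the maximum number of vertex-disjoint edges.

5

Unit-capacity flow: source→left, listed edges, right→sink; max matching = max flow.
Augmenting path A1→B5 (+1); matched 1.
Augmenting path A2→B2 (+1); matched 2.
Augmenting path A3→B1 (+1); matched 3.
Augmenting path A4→B6 (+1); matched 4.
Augmenting path A5→B5→A1→B8 (+1); matched 5.
No augmenting path remains; maximum matching = 5.
König certificate: {A1, A2, A4, B1, B5} is a vertex cover of size 5 (every listed pair touches it), so no matching can be larger.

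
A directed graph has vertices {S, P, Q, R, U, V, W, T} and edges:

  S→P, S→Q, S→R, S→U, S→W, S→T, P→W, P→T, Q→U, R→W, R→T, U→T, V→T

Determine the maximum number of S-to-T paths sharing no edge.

4

Assign every edge capacity 1; by Menger, the answer equals the max flow.
Path S→T (+1); total 1.
Path S→P→T (+1); total 2.
Path S→R→T (+1); total 3.
Path S→U→T (+1); total 4.
No residual S→T path; max flow = 4.
Certifying cut of size 4: {S→P, S→R, S→T, U→T}.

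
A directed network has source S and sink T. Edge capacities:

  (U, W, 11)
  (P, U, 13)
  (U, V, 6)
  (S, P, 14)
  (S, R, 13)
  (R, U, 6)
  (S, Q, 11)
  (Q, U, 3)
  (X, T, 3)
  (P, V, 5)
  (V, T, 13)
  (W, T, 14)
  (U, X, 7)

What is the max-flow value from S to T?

23

Augment S→P→V→T: bottleneck 5, flow now 5.
Augment S→P→U→V→T: bottleneck 6, flow now 11.
Augment S→P→U→W→T: bottleneck 3, flow now 14.
Augment S→Q→U→W→T: bottleneck 3, flow now 17.
Augment S→R→U→W→T: bottleneck 5, flow now 22.
Augment S→R→U→X→T: bottleneck 1, flow now 23.
No augmenting path remains; maximum flow = 23.
In the residual graph, reachable from S: {S, Q, R}.
Min-cut edges: S→P (14), Q→U (3), R→U (6); capacity 14 + 3 + 6 = 23.
This cut is saturated, so no flow can exceed 23.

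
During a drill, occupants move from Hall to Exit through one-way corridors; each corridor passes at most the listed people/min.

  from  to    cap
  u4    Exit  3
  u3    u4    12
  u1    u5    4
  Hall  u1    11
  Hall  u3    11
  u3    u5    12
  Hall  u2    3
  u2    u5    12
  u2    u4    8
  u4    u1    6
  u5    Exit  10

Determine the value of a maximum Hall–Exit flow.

Augment Hall→u1→u5→Exit: bottleneck 4, flow now 4.
Augment Hall→u2→u4→Exit: bottleneck 3, flow now 7.
Augment Hall→u3→u5→Exit: bottleneck 6, flow now 13.
No augmenting path remains; maximum flow = 13.
In the residual graph, reachable from Hall: {Hall, u1, u2, u3, u4, u5}.
Min-cut edges: u4→Exit (3), u5→Exit (10); capacity 3 + 10 = 13.
This cut is saturated, so no flow can exceed 13.

13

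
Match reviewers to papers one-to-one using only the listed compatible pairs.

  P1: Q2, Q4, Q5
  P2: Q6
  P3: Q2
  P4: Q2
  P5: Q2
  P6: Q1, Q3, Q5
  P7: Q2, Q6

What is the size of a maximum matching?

4

Unit-capacity flow: source→left, listed edges, right→sink; max matching = max flow.
Augmenting path P1→Q2 (+1); matched 1.
Augmenting path P2→Q6 (+1); matched 2.
Augmenting path P6→Q1 (+1); matched 3.
Augmenting path P3→Q2→P1→Q4 (+1); matched 4.
No augmenting path remains; maximum matching = 4.
König certificate: {P1, P6, Q2, Q6} is a vertex cover of size 4 (every listed pair touches it), so no matching can be larger.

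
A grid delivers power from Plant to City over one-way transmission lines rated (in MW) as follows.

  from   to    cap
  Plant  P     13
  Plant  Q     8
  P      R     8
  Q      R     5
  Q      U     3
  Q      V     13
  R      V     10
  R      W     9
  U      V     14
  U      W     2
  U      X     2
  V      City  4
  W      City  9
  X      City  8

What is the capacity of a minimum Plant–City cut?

15

Augment Plant→Q→V→City: bottleneck 4, flow now 4.
Augment Plant→P→R→W→City: bottleneck 8, flow now 12.
Augment Plant→Q→R→W→City: bottleneck 1, flow now 13.
Augment Plant→Q→U→X→City: bottleneck 2, flow now 15.
No augmenting path remains; maximum flow = 15.
By max-flow min-cut, the minimum cut capacity equals the max flow.
In the residual graph, reachable from Plant: {Plant, P, Q, R, U, V, W}.
Min-cut edges: U→X (2), V→City (4), W→City (9); capacity 2 + 4 + 9 = 15.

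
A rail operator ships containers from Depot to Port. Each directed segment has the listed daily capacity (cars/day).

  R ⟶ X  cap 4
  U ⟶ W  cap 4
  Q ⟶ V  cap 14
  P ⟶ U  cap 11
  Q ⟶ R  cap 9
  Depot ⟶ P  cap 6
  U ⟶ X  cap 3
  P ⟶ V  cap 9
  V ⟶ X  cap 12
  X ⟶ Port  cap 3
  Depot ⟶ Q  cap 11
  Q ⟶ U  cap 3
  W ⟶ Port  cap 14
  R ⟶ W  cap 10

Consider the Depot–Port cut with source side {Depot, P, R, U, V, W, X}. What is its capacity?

28

Edges leaving {Depot, P, R, U, V, W, X}: Depot→Q (11), W→Port (14), X→Port (3).
Cut capacity = 11 + 14 + 3 = 28.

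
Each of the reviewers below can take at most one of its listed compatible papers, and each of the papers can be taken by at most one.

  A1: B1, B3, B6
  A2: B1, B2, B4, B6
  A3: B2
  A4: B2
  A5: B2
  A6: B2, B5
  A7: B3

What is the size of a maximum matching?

5

Unit-capacity flow: source→left, listed edges, right→sink; max matching = max flow.
Augmenting path A1→B1 (+1); matched 1.
Augmenting path A2→B2 (+1); matched 2.
Augmenting path A6→B5 (+1); matched 3.
Augmenting path A7→B3 (+1); matched 4.
Augmenting path A3→B2→A2→B4 (+1); matched 5.
No augmenting path remains; maximum matching = 5.
König certificate: {A1, A2, A6, A7, B2} is a vertex cover of size 5 (every listed pair touches it), so no matching can be larger.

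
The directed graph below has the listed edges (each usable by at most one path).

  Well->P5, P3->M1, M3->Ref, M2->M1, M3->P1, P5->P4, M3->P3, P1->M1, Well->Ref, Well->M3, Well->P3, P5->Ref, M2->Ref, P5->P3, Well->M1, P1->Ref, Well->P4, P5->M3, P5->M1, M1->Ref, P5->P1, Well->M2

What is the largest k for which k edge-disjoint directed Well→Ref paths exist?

5

Assign every edge capacity 1; by Menger, the answer equals the max flow.
Path Well→Ref (+1); total 1.
Path Well→P5→Ref (+1); total 2.
Path Well→M2→Ref (+1); total 3.
Path Well→M3→Ref (+1); total 4.
Path Well→M1→Ref (+1); total 5.
No residual Well→Ref path; max flow = 5.
Certifying cut of size 5: {M1→Ref, Well→M2, Well→M3, Well→P5, Well→Ref}.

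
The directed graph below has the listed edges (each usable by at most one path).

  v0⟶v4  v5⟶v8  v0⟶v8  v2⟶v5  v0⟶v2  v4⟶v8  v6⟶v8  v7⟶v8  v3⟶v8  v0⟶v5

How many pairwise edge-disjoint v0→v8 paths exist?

3

Assign every edge capacity 1; by Menger, the answer equals the max flow.
Path v0→v8 (+1); total 1.
Path v0→v4→v8 (+1); total 2.
Path v0→v5→v8 (+1); total 3.
No residual v0→v8 path; max flow = 3.
Certifying cut of size 3: {v0→v4, v0→v8, v5→v8}.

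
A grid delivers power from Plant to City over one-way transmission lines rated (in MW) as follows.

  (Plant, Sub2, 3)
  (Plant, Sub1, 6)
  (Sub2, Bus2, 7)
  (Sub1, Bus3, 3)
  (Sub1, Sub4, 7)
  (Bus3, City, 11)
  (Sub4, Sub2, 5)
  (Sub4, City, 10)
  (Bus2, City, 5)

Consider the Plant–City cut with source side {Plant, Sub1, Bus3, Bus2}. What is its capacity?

26

Edges leaving {Plant, Sub1, Bus3, Bus2}: Plant→Sub2 (3), Sub1→Sub4 (7), Bus3→City (11), Bus2→City (5).
Cut capacity = 3 + 7 + 11 + 5 = 26.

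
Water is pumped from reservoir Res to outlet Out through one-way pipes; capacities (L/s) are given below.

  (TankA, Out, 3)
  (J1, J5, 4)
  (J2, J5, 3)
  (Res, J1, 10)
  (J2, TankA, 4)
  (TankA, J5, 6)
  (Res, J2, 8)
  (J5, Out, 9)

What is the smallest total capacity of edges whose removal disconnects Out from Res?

Augment Res→J1→J5→Out: bottleneck 4, flow now 4.
Augment Res→J2→J5→Out: bottleneck 3, flow now 7.
Augment Res→J2→TankA→Out: bottleneck 3, flow now 10.
Augment Res→J2→TankA→J5→Out: bottleneck 1, flow now 11.
No augmenting path remains; maximum flow = 11.
By max-flow min-cut, the minimum cut capacity equals the max flow.
In the residual graph, reachable from Res: {Res, J1, J2}.
Min-cut edges: J1→J5 (4), J2→J5 (3), J2→TankA (4); capacity 4 + 3 + 4 = 11.

11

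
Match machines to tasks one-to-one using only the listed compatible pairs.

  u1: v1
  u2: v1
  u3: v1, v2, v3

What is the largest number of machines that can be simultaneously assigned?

Unit-capacity flow: source→left, listed edges, right→sink; max matching = max flow.
Augmenting path u1→v1 (+1); matched 1.
Augmenting path u3→v2 (+1); matched 2.
No augmenting path remains; maximum matching = 2.
König certificate: {u3, v1} is a vertex cover of size 2 (every listed pair touches it), so no matching can be larger.

2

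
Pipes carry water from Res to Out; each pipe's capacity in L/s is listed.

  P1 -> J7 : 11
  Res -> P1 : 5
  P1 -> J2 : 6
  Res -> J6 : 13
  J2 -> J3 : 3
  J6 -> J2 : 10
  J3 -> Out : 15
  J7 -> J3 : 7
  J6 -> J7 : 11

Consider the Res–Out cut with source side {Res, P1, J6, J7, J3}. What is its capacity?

31

Edges leaving {Res, P1, J6, J7, J3}: P1→J2 (6), J6→J2 (10), J3→Out (15).
Cut capacity = 6 + 10 + 15 = 31.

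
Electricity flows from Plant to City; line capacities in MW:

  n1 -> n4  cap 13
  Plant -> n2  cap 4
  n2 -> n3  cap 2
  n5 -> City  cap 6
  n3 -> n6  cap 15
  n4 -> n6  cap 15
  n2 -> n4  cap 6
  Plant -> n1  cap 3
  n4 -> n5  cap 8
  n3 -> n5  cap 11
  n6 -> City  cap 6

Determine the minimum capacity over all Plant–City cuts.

Augment Plant→n1→n4→n5→City: bottleneck 3, flow now 3.
Augment Plant→n2→n3→n5→City: bottleneck 2, flow now 5.
Augment Plant→n2→n4→n5→City: bottleneck 1, flow now 6.
Augment Plant→n2→n4→n6→City: bottleneck 1, flow now 7.
No augmenting path remains; maximum flow = 7.
By max-flow min-cut, the minimum cut capacity equals the max flow.
In the residual graph, reachable from Plant: {Plant}.
Min-cut edges: Plant→n1 (3), Plant→n2 (4); capacity 3 + 4 = 7.

7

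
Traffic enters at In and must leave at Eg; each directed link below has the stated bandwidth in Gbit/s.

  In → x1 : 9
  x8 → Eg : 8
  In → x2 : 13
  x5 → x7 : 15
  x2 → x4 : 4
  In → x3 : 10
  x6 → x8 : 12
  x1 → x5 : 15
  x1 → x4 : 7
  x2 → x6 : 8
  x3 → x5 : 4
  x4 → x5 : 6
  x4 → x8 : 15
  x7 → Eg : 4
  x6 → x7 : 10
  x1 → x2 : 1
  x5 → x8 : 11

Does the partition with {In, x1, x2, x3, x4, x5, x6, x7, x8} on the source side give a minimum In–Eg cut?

Given cut capacity: 4 + 8 = 12.
Augment In→x1→x4→x8→Eg: bottleneck 7, flow now 7.
Augment In→x1→x5→x7→Eg: bottleneck 2, flow now 9.
Augment In→x2→x4→x8→Eg: bottleneck 1, flow now 10.
Augment In→x2→x6→x7→Eg: bottleneck 2, flow now 12.
No augmenting path remains; maximum flow = 12.
Cut capacity 12 equals the max flow, so it is a minimum cut.

Yes — it is a minimum cut (capacity 12).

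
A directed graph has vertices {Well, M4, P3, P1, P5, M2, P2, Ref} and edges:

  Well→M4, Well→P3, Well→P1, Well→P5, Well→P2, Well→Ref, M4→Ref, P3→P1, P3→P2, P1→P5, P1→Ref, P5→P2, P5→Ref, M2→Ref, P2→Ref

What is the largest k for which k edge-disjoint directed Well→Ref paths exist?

Assign every edge capacity 1; by Menger, the answer equals the max flow.
Path Well→Ref (+1); total 1.
Path Well→M4→Ref (+1); total 2.
Path Well→P1→Ref (+1); total 3.
Path Well→P5→Ref (+1); total 4.
Path Well→P2→Ref (+1); total 5.
No residual Well→Ref path; max flow = 5.
Certifying cut of size 5: {P1→Ref, P2→Ref, P5→Ref, Well→M4, Well→Ref}.

5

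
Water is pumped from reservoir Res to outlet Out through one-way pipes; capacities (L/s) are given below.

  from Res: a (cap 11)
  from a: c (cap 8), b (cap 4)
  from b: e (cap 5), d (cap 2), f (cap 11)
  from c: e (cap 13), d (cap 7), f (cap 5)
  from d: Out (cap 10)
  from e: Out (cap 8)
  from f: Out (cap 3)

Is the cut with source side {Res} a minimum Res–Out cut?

Given cut capacity: 11 = 11.
Augment Res→a→b→d→Out: bottleneck 2, flow now 2.
Augment Res→a→b→e→Out: bottleneck 2, flow now 4.
Augment Res→a→c→d→Out: bottleneck 7, flow now 11.
No augmenting path remains; maximum flow = 11.
Cut capacity 11 equals the max flow, so it is a minimum cut.

Yes — it is a minimum cut (capacity 11).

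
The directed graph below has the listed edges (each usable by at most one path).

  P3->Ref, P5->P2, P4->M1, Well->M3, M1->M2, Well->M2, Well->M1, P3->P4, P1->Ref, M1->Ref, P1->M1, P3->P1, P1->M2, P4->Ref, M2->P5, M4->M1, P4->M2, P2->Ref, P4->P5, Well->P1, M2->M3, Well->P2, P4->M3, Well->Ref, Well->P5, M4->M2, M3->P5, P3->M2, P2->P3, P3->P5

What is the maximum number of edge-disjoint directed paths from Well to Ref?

5

Assign every edge capacity 1; by Menger, the answer equals the max flow.
Path Well→Ref (+1); total 1.
Path Well→P1→Ref (+1); total 2.
Path Well→M1→Ref (+1); total 3.
Path Well→P2→Ref (+1); total 4.
Path Well→P5→P2→P3→Ref (+1); total 5.
No residual Well→Ref path; max flow = 5.
Certifying cut of size 5: {P5→P2, Well→M1, Well→P1, Well→P2, Well→Ref}.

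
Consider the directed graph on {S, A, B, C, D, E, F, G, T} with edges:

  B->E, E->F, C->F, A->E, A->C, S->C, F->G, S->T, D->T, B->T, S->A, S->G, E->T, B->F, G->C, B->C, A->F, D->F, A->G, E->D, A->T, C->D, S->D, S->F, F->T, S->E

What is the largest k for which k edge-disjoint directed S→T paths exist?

Assign every edge capacity 1; by Menger, the answer equals the max flow.
Path S→T (+1); total 1.
Path S→A→T (+1); total 2.
Path S→D→T (+1); total 3.
Path S→E→T (+1); total 4.
Path S→F→T (+1); total 5.
No residual S→T path; max flow = 5.
Certifying cut of size 5: {D→T, F→T, S→A, S→E, S→T}.

5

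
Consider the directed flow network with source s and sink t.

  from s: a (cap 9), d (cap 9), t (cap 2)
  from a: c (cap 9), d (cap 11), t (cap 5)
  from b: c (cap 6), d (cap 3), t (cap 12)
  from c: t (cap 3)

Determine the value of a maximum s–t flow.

Augment s→t: bottleneck 2, flow now 2.
Augment s→a→t: bottleneck 5, flow now 7.
Augment s→a→c→t: bottleneck 3, flow now 10.
No augmenting path remains; maximum flow = 10.
In the residual graph, reachable from s: {s, a, c, d}.
Min-cut edges: s→t (2), a→t (5), c→t (3); capacity 2 + 5 + 3 = 10.
This cut is saturated, so no flow can exceed 10.

10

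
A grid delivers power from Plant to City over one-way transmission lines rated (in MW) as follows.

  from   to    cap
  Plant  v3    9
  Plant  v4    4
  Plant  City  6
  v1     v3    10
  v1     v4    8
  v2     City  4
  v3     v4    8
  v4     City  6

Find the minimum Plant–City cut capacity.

Augment Plant→City: bottleneck 6, flow now 6.
Augment Plant→v4→City: bottleneck 4, flow now 10.
Augment Plant→v3→v4→City: bottleneck 2, flow now 12.
No augmenting path remains; maximum flow = 12.
By max-flow min-cut, the minimum cut capacity equals the max flow.
In the residual graph, reachable from Plant: {Plant, v3, v4}.
Min-cut edges: Plant→City (6), v4→City (6); capacity 6 + 6 = 12.

12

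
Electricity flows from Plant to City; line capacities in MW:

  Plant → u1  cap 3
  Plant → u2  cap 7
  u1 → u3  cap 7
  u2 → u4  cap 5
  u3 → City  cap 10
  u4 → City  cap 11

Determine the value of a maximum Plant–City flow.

8

Augment Plant→u1→u3→City: bottleneck 3, flow now 3.
Augment Plant→u2→u4→City: bottleneck 5, flow now 8.
No augmenting path remains; maximum flow = 8.
In the residual graph, reachable from Plant: {Plant, u2}.
Min-cut edges: Plant→u1 (3), u2→u4 (5); capacity 3 + 5 = 8.
This cut is saturated, so no flow can exceed 8.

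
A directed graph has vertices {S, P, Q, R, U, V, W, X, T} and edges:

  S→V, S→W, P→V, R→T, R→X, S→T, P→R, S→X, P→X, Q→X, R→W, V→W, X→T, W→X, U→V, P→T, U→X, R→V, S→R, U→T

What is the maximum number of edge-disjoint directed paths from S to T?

3

Assign every edge capacity 1; by Menger, the answer equals the max flow.
Path S→T (+1); total 1.
Path S→R→T (+1); total 2.
Path S→X→T (+1); total 3.
No residual S→T path; max flow = 3.
Certifying cut of size 3: {S→R, S→T, X→T}.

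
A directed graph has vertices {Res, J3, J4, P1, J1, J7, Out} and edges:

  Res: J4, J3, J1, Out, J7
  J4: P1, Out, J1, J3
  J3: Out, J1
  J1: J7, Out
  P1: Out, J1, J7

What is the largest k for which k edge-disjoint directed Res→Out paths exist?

Assign every edge capacity 1; by Menger, the answer equals the max flow.
Path Res→Out (+1); total 1.
Path Res→J3→Out (+1); total 2.
Path Res→J4→Out (+1); total 3.
Path Res→J1→Out (+1); total 4.
No residual Res→Out path; max flow = 4.
Certifying cut of size 4: {Res→J1, Res→J3, Res→J4, Res→Out}.

4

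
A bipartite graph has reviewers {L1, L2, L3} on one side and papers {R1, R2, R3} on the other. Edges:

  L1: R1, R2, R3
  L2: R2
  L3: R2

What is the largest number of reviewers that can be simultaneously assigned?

2

Unit-capacity flow: source→left, listed edges, right→sink; max matching = max flow.
Augmenting path L1→R1 (+1); matched 1.
Augmenting path L2→R2 (+1); matched 2.
No augmenting path remains; maximum matching = 2.
König certificate: {L1, R2} is a vertex cover of size 2 (every listed pair touches it), so no matching can be larger.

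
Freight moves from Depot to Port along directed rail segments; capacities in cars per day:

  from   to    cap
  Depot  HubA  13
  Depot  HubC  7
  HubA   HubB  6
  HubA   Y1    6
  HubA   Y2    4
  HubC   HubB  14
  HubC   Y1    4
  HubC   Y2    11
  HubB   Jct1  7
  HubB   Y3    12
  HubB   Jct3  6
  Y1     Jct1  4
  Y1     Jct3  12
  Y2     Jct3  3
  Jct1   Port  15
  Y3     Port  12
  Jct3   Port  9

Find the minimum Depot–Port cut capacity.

Augment Depot→HubA→HubB→Jct1→Port: bottleneck 6, flow now 6.
Augment Depot→HubA→Y1→Jct1→Port: bottleneck 4, flow now 10.
Augment Depot→HubA→Y1→Jct3→Port: bottleneck 2, flow now 12.
Augment Depot→HubA→Y2→Jct3→Port: bottleneck 1, flow now 13.
Augment Depot→HubC→HubB→Jct1→Port: bottleneck 1, flow now 14.
Augment Depot→HubC→HubB→Y3→Port: bottleneck 6, flow now 20.
No augmenting path remains; maximum flow = 20.
By max-flow min-cut, the minimum cut capacity equals the max flow.
In the residual graph, reachable from Depot: {Depot}.
Min-cut edges: Depot→HubA (13), Depot→HubC (7); capacity 13 + 7 = 20.

20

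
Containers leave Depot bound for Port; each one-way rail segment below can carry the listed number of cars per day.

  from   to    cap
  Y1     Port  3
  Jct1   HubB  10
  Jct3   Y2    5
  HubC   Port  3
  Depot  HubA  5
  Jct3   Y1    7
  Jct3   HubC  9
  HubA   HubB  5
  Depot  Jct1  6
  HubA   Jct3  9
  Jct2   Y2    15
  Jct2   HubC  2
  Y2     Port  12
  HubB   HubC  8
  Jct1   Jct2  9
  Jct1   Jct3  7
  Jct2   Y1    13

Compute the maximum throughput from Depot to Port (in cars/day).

Augment Depot→HubA→Jct3→HubC→Port: bottleneck 3, flow now 3.
Augment Depot→HubA→Jct3→Y1→Port: bottleneck 2, flow now 5.
Augment Depot→Jct1→Jct2→Y1→Port: bottleneck 1, flow now 6.
Augment Depot→Jct1→Jct2→Y2→Port: bottleneck 5, flow now 11.
No augmenting path remains; maximum flow = 11.
In the residual graph, reachable from Depot: {Depot}.
Min-cut edges: Depot→HubA (5), Depot→Jct1 (6); capacity 5 + 6 = 11.
This cut is saturated, so no flow can exceed 11.

11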